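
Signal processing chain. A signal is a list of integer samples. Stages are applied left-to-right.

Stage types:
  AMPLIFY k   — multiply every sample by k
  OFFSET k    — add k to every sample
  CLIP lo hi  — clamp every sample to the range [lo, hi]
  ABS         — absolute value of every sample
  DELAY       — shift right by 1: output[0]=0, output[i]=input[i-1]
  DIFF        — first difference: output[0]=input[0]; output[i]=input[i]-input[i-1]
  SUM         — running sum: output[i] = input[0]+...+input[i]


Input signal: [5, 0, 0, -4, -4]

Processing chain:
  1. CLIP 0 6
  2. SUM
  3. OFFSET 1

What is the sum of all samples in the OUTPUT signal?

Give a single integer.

Answer: 30

Derivation:
Input: [5, 0, 0, -4, -4]
Stage 1 (CLIP 0 6): clip(5,0,6)=5, clip(0,0,6)=0, clip(0,0,6)=0, clip(-4,0,6)=0, clip(-4,0,6)=0 -> [5, 0, 0, 0, 0]
Stage 2 (SUM): sum[0..0]=5, sum[0..1]=5, sum[0..2]=5, sum[0..3]=5, sum[0..4]=5 -> [5, 5, 5, 5, 5]
Stage 3 (OFFSET 1): 5+1=6, 5+1=6, 5+1=6, 5+1=6, 5+1=6 -> [6, 6, 6, 6, 6]
Output sum: 30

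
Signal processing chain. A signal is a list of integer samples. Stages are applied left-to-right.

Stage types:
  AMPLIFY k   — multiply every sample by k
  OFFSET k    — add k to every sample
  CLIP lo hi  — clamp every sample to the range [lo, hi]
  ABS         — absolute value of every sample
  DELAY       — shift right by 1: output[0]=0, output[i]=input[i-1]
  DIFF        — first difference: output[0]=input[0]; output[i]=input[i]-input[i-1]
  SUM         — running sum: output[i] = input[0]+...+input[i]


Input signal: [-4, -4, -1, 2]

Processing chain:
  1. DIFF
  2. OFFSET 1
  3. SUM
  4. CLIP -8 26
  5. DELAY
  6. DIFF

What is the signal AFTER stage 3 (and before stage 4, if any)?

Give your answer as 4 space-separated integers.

Input: [-4, -4, -1, 2]
Stage 1 (DIFF): s[0]=-4, -4--4=0, -1--4=3, 2--1=3 -> [-4, 0, 3, 3]
Stage 2 (OFFSET 1): -4+1=-3, 0+1=1, 3+1=4, 3+1=4 -> [-3, 1, 4, 4]
Stage 3 (SUM): sum[0..0]=-3, sum[0..1]=-2, sum[0..2]=2, sum[0..3]=6 -> [-3, -2, 2, 6]

Answer: -3 -2 2 6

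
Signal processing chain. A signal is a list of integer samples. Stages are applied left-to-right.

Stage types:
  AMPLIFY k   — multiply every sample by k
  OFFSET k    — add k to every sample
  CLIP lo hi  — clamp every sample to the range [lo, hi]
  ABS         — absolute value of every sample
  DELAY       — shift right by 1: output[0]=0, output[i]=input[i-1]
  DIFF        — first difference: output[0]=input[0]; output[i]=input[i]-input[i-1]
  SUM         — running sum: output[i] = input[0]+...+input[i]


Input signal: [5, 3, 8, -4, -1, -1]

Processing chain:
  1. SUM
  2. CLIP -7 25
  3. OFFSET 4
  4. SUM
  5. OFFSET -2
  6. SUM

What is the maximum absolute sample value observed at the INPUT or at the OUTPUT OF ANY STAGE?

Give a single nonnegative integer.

Input: [5, 3, 8, -4, -1, -1] (max |s|=8)
Stage 1 (SUM): sum[0..0]=5, sum[0..1]=8, sum[0..2]=16, sum[0..3]=12, sum[0..4]=11, sum[0..5]=10 -> [5, 8, 16, 12, 11, 10] (max |s|=16)
Stage 2 (CLIP -7 25): clip(5,-7,25)=5, clip(8,-7,25)=8, clip(16,-7,25)=16, clip(12,-7,25)=12, clip(11,-7,25)=11, clip(10,-7,25)=10 -> [5, 8, 16, 12, 11, 10] (max |s|=16)
Stage 3 (OFFSET 4): 5+4=9, 8+4=12, 16+4=20, 12+4=16, 11+4=15, 10+4=14 -> [9, 12, 20, 16, 15, 14] (max |s|=20)
Stage 4 (SUM): sum[0..0]=9, sum[0..1]=21, sum[0..2]=41, sum[0..3]=57, sum[0..4]=72, sum[0..5]=86 -> [9, 21, 41, 57, 72, 86] (max |s|=86)
Stage 5 (OFFSET -2): 9+-2=7, 21+-2=19, 41+-2=39, 57+-2=55, 72+-2=70, 86+-2=84 -> [7, 19, 39, 55, 70, 84] (max |s|=84)
Stage 6 (SUM): sum[0..0]=7, sum[0..1]=26, sum[0..2]=65, sum[0..3]=120, sum[0..4]=190, sum[0..5]=274 -> [7, 26, 65, 120, 190, 274] (max |s|=274)
Overall max amplitude: 274

Answer: 274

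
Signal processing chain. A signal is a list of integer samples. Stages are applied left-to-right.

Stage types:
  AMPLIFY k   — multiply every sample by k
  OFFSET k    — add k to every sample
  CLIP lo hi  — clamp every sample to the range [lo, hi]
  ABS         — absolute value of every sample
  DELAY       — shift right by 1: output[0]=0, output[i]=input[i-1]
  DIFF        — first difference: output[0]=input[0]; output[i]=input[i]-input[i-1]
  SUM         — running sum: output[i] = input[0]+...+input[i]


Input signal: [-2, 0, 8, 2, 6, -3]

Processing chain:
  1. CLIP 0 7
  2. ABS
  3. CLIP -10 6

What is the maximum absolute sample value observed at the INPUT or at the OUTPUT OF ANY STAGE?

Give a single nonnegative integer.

Input: [-2, 0, 8, 2, 6, -3] (max |s|=8)
Stage 1 (CLIP 0 7): clip(-2,0,7)=0, clip(0,0,7)=0, clip(8,0,7)=7, clip(2,0,7)=2, clip(6,0,7)=6, clip(-3,0,7)=0 -> [0, 0, 7, 2, 6, 0] (max |s|=7)
Stage 2 (ABS): |0|=0, |0|=0, |7|=7, |2|=2, |6|=6, |0|=0 -> [0, 0, 7, 2, 6, 0] (max |s|=7)
Stage 3 (CLIP -10 6): clip(0,-10,6)=0, clip(0,-10,6)=0, clip(7,-10,6)=6, clip(2,-10,6)=2, clip(6,-10,6)=6, clip(0,-10,6)=0 -> [0, 0, 6, 2, 6, 0] (max |s|=6)
Overall max amplitude: 8

Answer: 8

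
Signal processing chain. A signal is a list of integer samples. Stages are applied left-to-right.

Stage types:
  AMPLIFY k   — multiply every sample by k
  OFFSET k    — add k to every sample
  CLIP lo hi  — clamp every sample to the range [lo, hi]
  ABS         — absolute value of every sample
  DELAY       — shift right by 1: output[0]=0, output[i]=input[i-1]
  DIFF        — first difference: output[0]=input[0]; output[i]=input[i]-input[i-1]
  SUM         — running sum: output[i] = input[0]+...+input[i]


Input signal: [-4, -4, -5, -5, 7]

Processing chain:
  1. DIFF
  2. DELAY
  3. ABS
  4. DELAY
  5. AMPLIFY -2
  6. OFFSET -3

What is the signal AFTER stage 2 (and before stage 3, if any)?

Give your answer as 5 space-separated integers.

Input: [-4, -4, -5, -5, 7]
Stage 1 (DIFF): s[0]=-4, -4--4=0, -5--4=-1, -5--5=0, 7--5=12 -> [-4, 0, -1, 0, 12]
Stage 2 (DELAY): [0, -4, 0, -1, 0] = [0, -4, 0, -1, 0] -> [0, -4, 0, -1, 0]

Answer: 0 -4 0 -1 0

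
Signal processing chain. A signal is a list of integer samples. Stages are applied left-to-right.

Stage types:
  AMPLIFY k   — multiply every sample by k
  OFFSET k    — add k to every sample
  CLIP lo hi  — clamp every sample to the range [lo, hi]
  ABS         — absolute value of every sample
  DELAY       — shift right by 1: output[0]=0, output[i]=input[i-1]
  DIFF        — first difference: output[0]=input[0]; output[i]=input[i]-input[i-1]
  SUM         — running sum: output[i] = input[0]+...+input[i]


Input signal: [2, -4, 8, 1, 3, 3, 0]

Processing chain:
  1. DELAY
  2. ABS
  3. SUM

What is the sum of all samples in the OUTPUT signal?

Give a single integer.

Answer: 76

Derivation:
Input: [2, -4, 8, 1, 3, 3, 0]
Stage 1 (DELAY): [0, 2, -4, 8, 1, 3, 3] = [0, 2, -4, 8, 1, 3, 3] -> [0, 2, -4, 8, 1, 3, 3]
Stage 2 (ABS): |0|=0, |2|=2, |-4|=4, |8|=8, |1|=1, |3|=3, |3|=3 -> [0, 2, 4, 8, 1, 3, 3]
Stage 3 (SUM): sum[0..0]=0, sum[0..1]=2, sum[0..2]=6, sum[0..3]=14, sum[0..4]=15, sum[0..5]=18, sum[0..6]=21 -> [0, 2, 6, 14, 15, 18, 21]
Output sum: 76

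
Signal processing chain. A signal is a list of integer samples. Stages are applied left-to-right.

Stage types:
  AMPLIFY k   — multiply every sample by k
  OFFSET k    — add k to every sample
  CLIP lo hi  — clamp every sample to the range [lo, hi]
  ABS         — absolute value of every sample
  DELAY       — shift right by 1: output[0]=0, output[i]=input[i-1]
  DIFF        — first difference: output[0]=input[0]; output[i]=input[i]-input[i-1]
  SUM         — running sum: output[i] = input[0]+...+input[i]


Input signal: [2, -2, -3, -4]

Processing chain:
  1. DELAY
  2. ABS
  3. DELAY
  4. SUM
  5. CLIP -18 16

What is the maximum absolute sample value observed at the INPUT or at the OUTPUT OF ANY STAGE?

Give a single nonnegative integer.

Input: [2, -2, -3, -4] (max |s|=4)
Stage 1 (DELAY): [0, 2, -2, -3] = [0, 2, -2, -3] -> [0, 2, -2, -3] (max |s|=3)
Stage 2 (ABS): |0|=0, |2|=2, |-2|=2, |-3|=3 -> [0, 2, 2, 3] (max |s|=3)
Stage 3 (DELAY): [0, 0, 2, 2] = [0, 0, 2, 2] -> [0, 0, 2, 2] (max |s|=2)
Stage 4 (SUM): sum[0..0]=0, sum[0..1]=0, sum[0..2]=2, sum[0..3]=4 -> [0, 0, 2, 4] (max |s|=4)
Stage 5 (CLIP -18 16): clip(0,-18,16)=0, clip(0,-18,16)=0, clip(2,-18,16)=2, clip(4,-18,16)=4 -> [0, 0, 2, 4] (max |s|=4)
Overall max amplitude: 4

Answer: 4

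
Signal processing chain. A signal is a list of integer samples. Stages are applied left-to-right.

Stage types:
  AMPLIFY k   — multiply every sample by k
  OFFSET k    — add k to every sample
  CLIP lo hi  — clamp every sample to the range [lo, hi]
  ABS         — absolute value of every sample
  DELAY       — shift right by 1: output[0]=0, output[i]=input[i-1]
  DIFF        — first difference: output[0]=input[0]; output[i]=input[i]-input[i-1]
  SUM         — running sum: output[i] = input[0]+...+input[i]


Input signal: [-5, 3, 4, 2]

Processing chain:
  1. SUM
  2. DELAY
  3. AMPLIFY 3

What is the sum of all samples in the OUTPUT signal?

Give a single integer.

Answer: -15

Derivation:
Input: [-5, 3, 4, 2]
Stage 1 (SUM): sum[0..0]=-5, sum[0..1]=-2, sum[0..2]=2, sum[0..3]=4 -> [-5, -2, 2, 4]
Stage 2 (DELAY): [0, -5, -2, 2] = [0, -5, -2, 2] -> [0, -5, -2, 2]
Stage 3 (AMPLIFY 3): 0*3=0, -5*3=-15, -2*3=-6, 2*3=6 -> [0, -15, -6, 6]
Output sum: -15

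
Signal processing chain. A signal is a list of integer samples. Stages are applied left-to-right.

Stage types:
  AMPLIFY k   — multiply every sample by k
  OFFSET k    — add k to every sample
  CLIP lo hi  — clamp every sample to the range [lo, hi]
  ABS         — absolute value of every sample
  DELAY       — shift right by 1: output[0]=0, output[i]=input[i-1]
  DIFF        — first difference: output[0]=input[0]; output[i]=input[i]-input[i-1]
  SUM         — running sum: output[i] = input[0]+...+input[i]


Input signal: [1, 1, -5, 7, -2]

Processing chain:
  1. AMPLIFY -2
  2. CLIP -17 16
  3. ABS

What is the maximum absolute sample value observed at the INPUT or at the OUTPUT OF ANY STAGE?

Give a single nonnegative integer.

Answer: 14

Derivation:
Input: [1, 1, -5, 7, -2] (max |s|=7)
Stage 1 (AMPLIFY -2): 1*-2=-2, 1*-2=-2, -5*-2=10, 7*-2=-14, -2*-2=4 -> [-2, -2, 10, -14, 4] (max |s|=14)
Stage 2 (CLIP -17 16): clip(-2,-17,16)=-2, clip(-2,-17,16)=-2, clip(10,-17,16)=10, clip(-14,-17,16)=-14, clip(4,-17,16)=4 -> [-2, -2, 10, -14, 4] (max |s|=14)
Stage 3 (ABS): |-2|=2, |-2|=2, |10|=10, |-14|=14, |4|=4 -> [2, 2, 10, 14, 4] (max |s|=14)
Overall max amplitude: 14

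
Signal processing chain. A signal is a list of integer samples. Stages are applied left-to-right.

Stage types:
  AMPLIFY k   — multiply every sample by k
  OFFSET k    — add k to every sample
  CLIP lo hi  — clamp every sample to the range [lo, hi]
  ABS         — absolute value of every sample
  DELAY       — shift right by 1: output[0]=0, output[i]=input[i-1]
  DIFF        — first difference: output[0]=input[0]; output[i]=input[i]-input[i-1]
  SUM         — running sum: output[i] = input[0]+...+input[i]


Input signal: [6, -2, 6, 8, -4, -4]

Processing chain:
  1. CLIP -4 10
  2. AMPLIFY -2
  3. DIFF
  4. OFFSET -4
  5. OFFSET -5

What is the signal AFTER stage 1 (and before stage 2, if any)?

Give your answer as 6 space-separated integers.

Answer: 6 -2 6 8 -4 -4

Derivation:
Input: [6, -2, 6, 8, -4, -4]
Stage 1 (CLIP -4 10): clip(6,-4,10)=6, clip(-2,-4,10)=-2, clip(6,-4,10)=6, clip(8,-4,10)=8, clip(-4,-4,10)=-4, clip(-4,-4,10)=-4 -> [6, -2, 6, 8, -4, -4]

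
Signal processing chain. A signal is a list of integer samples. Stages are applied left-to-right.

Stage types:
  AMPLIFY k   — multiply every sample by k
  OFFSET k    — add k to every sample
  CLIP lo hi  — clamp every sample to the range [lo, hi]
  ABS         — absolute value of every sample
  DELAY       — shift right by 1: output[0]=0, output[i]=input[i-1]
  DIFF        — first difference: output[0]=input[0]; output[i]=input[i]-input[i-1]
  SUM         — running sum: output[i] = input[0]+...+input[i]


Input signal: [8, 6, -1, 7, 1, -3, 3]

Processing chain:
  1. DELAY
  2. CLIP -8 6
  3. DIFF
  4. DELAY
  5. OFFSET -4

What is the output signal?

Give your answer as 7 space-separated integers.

Input: [8, 6, -1, 7, 1, -3, 3]
Stage 1 (DELAY): [0, 8, 6, -1, 7, 1, -3] = [0, 8, 6, -1, 7, 1, -3] -> [0, 8, 6, -1, 7, 1, -3]
Stage 2 (CLIP -8 6): clip(0,-8,6)=0, clip(8,-8,6)=6, clip(6,-8,6)=6, clip(-1,-8,6)=-1, clip(7,-8,6)=6, clip(1,-8,6)=1, clip(-3,-8,6)=-3 -> [0, 6, 6, -1, 6, 1, -3]
Stage 3 (DIFF): s[0]=0, 6-0=6, 6-6=0, -1-6=-7, 6--1=7, 1-6=-5, -3-1=-4 -> [0, 6, 0, -7, 7, -5, -4]
Stage 4 (DELAY): [0, 0, 6, 0, -7, 7, -5] = [0, 0, 6, 0, -7, 7, -5] -> [0, 0, 6, 0, -7, 7, -5]
Stage 5 (OFFSET -4): 0+-4=-4, 0+-4=-4, 6+-4=2, 0+-4=-4, -7+-4=-11, 7+-4=3, -5+-4=-9 -> [-4, -4, 2, -4, -11, 3, -9]

Answer: -4 -4 2 -4 -11 3 -9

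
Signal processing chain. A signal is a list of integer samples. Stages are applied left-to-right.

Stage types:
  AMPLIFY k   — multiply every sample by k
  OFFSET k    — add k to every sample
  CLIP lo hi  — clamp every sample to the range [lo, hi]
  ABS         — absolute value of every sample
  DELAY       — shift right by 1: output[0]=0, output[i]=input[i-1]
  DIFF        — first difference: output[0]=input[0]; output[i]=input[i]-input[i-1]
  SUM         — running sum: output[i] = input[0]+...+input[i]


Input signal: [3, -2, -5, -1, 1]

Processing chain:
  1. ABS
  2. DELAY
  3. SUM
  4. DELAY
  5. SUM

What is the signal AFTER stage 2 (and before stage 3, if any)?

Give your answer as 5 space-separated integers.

Answer: 0 3 2 5 1

Derivation:
Input: [3, -2, -5, -1, 1]
Stage 1 (ABS): |3|=3, |-2|=2, |-5|=5, |-1|=1, |1|=1 -> [3, 2, 5, 1, 1]
Stage 2 (DELAY): [0, 3, 2, 5, 1] = [0, 3, 2, 5, 1] -> [0, 3, 2, 5, 1]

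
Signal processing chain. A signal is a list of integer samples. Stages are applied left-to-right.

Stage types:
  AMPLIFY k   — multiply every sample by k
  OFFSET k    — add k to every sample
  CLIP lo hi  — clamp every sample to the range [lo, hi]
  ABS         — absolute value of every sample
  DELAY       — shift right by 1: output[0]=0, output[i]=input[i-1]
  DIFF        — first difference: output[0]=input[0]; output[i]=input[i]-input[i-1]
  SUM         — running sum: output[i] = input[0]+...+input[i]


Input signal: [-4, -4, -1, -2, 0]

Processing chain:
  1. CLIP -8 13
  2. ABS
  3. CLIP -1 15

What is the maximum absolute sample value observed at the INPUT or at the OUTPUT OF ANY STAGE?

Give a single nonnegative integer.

Answer: 4

Derivation:
Input: [-4, -4, -1, -2, 0] (max |s|=4)
Stage 1 (CLIP -8 13): clip(-4,-8,13)=-4, clip(-4,-8,13)=-4, clip(-1,-8,13)=-1, clip(-2,-8,13)=-2, clip(0,-8,13)=0 -> [-4, -4, -1, -2, 0] (max |s|=4)
Stage 2 (ABS): |-4|=4, |-4|=4, |-1|=1, |-2|=2, |0|=0 -> [4, 4, 1, 2, 0] (max |s|=4)
Stage 3 (CLIP -1 15): clip(4,-1,15)=4, clip(4,-1,15)=4, clip(1,-1,15)=1, clip(2,-1,15)=2, clip(0,-1,15)=0 -> [4, 4, 1, 2, 0] (max |s|=4)
Overall max amplitude: 4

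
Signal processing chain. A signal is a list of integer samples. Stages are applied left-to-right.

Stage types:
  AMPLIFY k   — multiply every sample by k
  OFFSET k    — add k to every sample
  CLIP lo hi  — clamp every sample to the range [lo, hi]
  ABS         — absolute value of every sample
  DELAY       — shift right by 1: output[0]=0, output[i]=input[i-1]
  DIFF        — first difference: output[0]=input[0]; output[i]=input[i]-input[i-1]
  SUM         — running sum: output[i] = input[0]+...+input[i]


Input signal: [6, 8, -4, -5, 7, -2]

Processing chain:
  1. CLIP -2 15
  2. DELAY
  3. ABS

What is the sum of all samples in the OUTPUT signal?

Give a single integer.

Answer: 25

Derivation:
Input: [6, 8, -4, -5, 7, -2]
Stage 1 (CLIP -2 15): clip(6,-2,15)=6, clip(8,-2,15)=8, clip(-4,-2,15)=-2, clip(-5,-2,15)=-2, clip(7,-2,15)=7, clip(-2,-2,15)=-2 -> [6, 8, -2, -2, 7, -2]
Stage 2 (DELAY): [0, 6, 8, -2, -2, 7] = [0, 6, 8, -2, -2, 7] -> [0, 6, 8, -2, -2, 7]
Stage 3 (ABS): |0|=0, |6|=6, |8|=8, |-2|=2, |-2|=2, |7|=7 -> [0, 6, 8, 2, 2, 7]
Output sum: 25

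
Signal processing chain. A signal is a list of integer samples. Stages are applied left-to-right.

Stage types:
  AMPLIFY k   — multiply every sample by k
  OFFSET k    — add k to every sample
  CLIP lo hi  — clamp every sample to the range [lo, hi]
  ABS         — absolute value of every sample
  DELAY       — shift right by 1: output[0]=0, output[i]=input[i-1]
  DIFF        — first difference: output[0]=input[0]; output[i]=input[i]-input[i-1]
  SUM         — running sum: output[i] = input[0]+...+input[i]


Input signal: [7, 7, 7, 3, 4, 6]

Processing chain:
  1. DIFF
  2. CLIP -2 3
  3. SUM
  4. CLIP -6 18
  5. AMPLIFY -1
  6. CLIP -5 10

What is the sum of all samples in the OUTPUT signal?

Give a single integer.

Answer: -16

Derivation:
Input: [7, 7, 7, 3, 4, 6]
Stage 1 (DIFF): s[0]=7, 7-7=0, 7-7=0, 3-7=-4, 4-3=1, 6-4=2 -> [7, 0, 0, -4, 1, 2]
Stage 2 (CLIP -2 3): clip(7,-2,3)=3, clip(0,-2,3)=0, clip(0,-2,3)=0, clip(-4,-2,3)=-2, clip(1,-2,3)=1, clip(2,-2,3)=2 -> [3, 0, 0, -2, 1, 2]
Stage 3 (SUM): sum[0..0]=3, sum[0..1]=3, sum[0..2]=3, sum[0..3]=1, sum[0..4]=2, sum[0..5]=4 -> [3, 3, 3, 1, 2, 4]
Stage 4 (CLIP -6 18): clip(3,-6,18)=3, clip(3,-6,18)=3, clip(3,-6,18)=3, clip(1,-6,18)=1, clip(2,-6,18)=2, clip(4,-6,18)=4 -> [3, 3, 3, 1, 2, 4]
Stage 5 (AMPLIFY -1): 3*-1=-3, 3*-1=-3, 3*-1=-3, 1*-1=-1, 2*-1=-2, 4*-1=-4 -> [-3, -3, -3, -1, -2, -4]
Stage 6 (CLIP -5 10): clip(-3,-5,10)=-3, clip(-3,-5,10)=-3, clip(-3,-5,10)=-3, clip(-1,-5,10)=-1, clip(-2,-5,10)=-2, clip(-4,-5,10)=-4 -> [-3, -3, -3, -1, -2, -4]
Output sum: -16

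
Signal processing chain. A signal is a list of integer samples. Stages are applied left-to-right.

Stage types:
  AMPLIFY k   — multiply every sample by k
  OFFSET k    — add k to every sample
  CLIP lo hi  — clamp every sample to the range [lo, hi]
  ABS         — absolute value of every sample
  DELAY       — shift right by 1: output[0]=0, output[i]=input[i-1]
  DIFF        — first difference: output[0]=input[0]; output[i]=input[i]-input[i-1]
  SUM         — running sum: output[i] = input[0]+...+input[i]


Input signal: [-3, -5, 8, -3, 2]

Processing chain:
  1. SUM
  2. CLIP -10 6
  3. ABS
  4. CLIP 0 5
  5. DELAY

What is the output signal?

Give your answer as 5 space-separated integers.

Answer: 0 3 5 0 3

Derivation:
Input: [-3, -5, 8, -3, 2]
Stage 1 (SUM): sum[0..0]=-3, sum[0..1]=-8, sum[0..2]=0, sum[0..3]=-3, sum[0..4]=-1 -> [-3, -8, 0, -3, -1]
Stage 2 (CLIP -10 6): clip(-3,-10,6)=-3, clip(-8,-10,6)=-8, clip(0,-10,6)=0, clip(-3,-10,6)=-3, clip(-1,-10,6)=-1 -> [-3, -8, 0, -3, -1]
Stage 3 (ABS): |-3|=3, |-8|=8, |0|=0, |-3|=3, |-1|=1 -> [3, 8, 0, 3, 1]
Stage 4 (CLIP 0 5): clip(3,0,5)=3, clip(8,0,5)=5, clip(0,0,5)=0, clip(3,0,5)=3, clip(1,0,5)=1 -> [3, 5, 0, 3, 1]
Stage 5 (DELAY): [0, 3, 5, 0, 3] = [0, 3, 5, 0, 3] -> [0, 3, 5, 0, 3]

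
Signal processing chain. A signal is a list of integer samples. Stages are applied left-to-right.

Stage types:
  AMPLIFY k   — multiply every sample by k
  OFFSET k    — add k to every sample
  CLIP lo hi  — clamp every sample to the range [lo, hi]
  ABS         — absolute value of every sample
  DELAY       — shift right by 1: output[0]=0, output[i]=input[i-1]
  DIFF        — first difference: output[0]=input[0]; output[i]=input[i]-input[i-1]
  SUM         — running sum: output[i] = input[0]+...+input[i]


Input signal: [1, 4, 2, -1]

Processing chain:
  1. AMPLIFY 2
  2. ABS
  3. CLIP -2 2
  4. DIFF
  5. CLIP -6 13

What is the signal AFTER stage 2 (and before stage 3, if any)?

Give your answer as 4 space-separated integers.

Input: [1, 4, 2, -1]
Stage 1 (AMPLIFY 2): 1*2=2, 4*2=8, 2*2=4, -1*2=-2 -> [2, 8, 4, -2]
Stage 2 (ABS): |2|=2, |8|=8, |4|=4, |-2|=2 -> [2, 8, 4, 2]

Answer: 2 8 4 2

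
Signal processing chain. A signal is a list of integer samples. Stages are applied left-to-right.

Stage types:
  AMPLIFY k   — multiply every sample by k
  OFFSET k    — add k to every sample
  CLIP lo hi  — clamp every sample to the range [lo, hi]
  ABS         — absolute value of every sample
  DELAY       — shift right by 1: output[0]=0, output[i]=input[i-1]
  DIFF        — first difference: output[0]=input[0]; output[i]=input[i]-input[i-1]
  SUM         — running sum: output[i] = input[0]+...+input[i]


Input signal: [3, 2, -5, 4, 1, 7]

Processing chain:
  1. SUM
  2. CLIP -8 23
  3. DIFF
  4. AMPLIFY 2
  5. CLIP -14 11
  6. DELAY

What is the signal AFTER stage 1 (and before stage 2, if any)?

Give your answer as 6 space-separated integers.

Answer: 3 5 0 4 5 12

Derivation:
Input: [3, 2, -5, 4, 1, 7]
Stage 1 (SUM): sum[0..0]=3, sum[0..1]=5, sum[0..2]=0, sum[0..3]=4, sum[0..4]=5, sum[0..5]=12 -> [3, 5, 0, 4, 5, 12]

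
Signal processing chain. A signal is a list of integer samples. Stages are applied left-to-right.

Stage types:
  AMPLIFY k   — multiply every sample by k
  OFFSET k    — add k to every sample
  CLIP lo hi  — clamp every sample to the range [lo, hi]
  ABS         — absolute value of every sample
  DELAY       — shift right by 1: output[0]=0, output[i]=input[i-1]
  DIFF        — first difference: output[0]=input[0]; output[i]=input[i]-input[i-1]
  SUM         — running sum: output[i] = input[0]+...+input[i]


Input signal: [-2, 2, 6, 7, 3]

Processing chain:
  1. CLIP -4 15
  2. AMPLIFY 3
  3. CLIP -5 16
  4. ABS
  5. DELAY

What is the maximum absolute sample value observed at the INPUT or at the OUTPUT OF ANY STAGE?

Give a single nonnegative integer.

Answer: 21

Derivation:
Input: [-2, 2, 6, 7, 3] (max |s|=7)
Stage 1 (CLIP -4 15): clip(-2,-4,15)=-2, clip(2,-4,15)=2, clip(6,-4,15)=6, clip(7,-4,15)=7, clip(3,-4,15)=3 -> [-2, 2, 6, 7, 3] (max |s|=7)
Stage 2 (AMPLIFY 3): -2*3=-6, 2*3=6, 6*3=18, 7*3=21, 3*3=9 -> [-6, 6, 18, 21, 9] (max |s|=21)
Stage 3 (CLIP -5 16): clip(-6,-5,16)=-5, clip(6,-5,16)=6, clip(18,-5,16)=16, clip(21,-5,16)=16, clip(9,-5,16)=9 -> [-5, 6, 16, 16, 9] (max |s|=16)
Stage 4 (ABS): |-5|=5, |6|=6, |16|=16, |16|=16, |9|=9 -> [5, 6, 16, 16, 9] (max |s|=16)
Stage 5 (DELAY): [0, 5, 6, 16, 16] = [0, 5, 6, 16, 16] -> [0, 5, 6, 16, 16] (max |s|=16)
Overall max amplitude: 21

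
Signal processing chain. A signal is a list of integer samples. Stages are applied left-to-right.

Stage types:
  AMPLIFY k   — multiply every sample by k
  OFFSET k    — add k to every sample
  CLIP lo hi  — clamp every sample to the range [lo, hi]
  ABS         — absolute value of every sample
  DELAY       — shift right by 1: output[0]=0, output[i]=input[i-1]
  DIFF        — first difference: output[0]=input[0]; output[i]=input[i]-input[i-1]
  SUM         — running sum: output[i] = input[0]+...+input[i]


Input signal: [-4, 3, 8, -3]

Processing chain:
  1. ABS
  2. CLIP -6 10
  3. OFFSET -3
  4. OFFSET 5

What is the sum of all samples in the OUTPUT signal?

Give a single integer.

Answer: 26

Derivation:
Input: [-4, 3, 8, -3]
Stage 1 (ABS): |-4|=4, |3|=3, |8|=8, |-3|=3 -> [4, 3, 8, 3]
Stage 2 (CLIP -6 10): clip(4,-6,10)=4, clip(3,-6,10)=3, clip(8,-6,10)=8, clip(3,-6,10)=3 -> [4, 3, 8, 3]
Stage 3 (OFFSET -3): 4+-3=1, 3+-3=0, 8+-3=5, 3+-3=0 -> [1, 0, 5, 0]
Stage 4 (OFFSET 5): 1+5=6, 0+5=5, 5+5=10, 0+5=5 -> [6, 5, 10, 5]
Output sum: 26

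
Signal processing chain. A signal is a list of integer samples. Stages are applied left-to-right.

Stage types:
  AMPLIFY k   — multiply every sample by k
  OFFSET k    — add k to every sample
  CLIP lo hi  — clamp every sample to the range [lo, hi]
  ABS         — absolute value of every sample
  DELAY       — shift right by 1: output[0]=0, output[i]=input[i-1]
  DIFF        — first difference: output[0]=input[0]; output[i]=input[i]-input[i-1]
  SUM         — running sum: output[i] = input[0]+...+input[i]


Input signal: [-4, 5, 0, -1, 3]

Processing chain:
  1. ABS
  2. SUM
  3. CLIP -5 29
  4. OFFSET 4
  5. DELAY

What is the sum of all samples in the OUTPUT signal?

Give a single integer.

Answer: 48

Derivation:
Input: [-4, 5, 0, -1, 3]
Stage 1 (ABS): |-4|=4, |5|=5, |0|=0, |-1|=1, |3|=3 -> [4, 5, 0, 1, 3]
Stage 2 (SUM): sum[0..0]=4, sum[0..1]=9, sum[0..2]=9, sum[0..3]=10, sum[0..4]=13 -> [4, 9, 9, 10, 13]
Stage 3 (CLIP -5 29): clip(4,-5,29)=4, clip(9,-5,29)=9, clip(9,-5,29)=9, clip(10,-5,29)=10, clip(13,-5,29)=13 -> [4, 9, 9, 10, 13]
Stage 4 (OFFSET 4): 4+4=8, 9+4=13, 9+4=13, 10+4=14, 13+4=17 -> [8, 13, 13, 14, 17]
Stage 5 (DELAY): [0, 8, 13, 13, 14] = [0, 8, 13, 13, 14] -> [0, 8, 13, 13, 14]
Output sum: 48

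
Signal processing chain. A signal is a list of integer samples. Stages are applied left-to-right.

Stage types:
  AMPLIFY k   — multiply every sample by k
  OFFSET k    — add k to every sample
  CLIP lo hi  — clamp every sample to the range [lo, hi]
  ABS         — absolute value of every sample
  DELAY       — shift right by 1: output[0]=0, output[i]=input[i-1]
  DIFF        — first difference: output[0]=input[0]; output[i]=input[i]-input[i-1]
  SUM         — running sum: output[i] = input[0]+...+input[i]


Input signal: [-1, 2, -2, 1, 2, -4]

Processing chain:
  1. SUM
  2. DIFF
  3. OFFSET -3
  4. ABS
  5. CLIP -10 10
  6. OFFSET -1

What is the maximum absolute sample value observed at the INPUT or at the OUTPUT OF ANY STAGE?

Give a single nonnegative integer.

Answer: 7

Derivation:
Input: [-1, 2, -2, 1, 2, -4] (max |s|=4)
Stage 1 (SUM): sum[0..0]=-1, sum[0..1]=1, sum[0..2]=-1, sum[0..3]=0, sum[0..4]=2, sum[0..5]=-2 -> [-1, 1, -1, 0, 2, -2] (max |s|=2)
Stage 2 (DIFF): s[0]=-1, 1--1=2, -1-1=-2, 0--1=1, 2-0=2, -2-2=-4 -> [-1, 2, -2, 1, 2, -4] (max |s|=4)
Stage 3 (OFFSET -3): -1+-3=-4, 2+-3=-1, -2+-3=-5, 1+-3=-2, 2+-3=-1, -4+-3=-7 -> [-4, -1, -5, -2, -1, -7] (max |s|=7)
Stage 4 (ABS): |-4|=4, |-1|=1, |-5|=5, |-2|=2, |-1|=1, |-7|=7 -> [4, 1, 5, 2, 1, 7] (max |s|=7)
Stage 5 (CLIP -10 10): clip(4,-10,10)=4, clip(1,-10,10)=1, clip(5,-10,10)=5, clip(2,-10,10)=2, clip(1,-10,10)=1, clip(7,-10,10)=7 -> [4, 1, 5, 2, 1, 7] (max |s|=7)
Stage 6 (OFFSET -1): 4+-1=3, 1+-1=0, 5+-1=4, 2+-1=1, 1+-1=0, 7+-1=6 -> [3, 0, 4, 1, 0, 6] (max |s|=6)
Overall max amplitude: 7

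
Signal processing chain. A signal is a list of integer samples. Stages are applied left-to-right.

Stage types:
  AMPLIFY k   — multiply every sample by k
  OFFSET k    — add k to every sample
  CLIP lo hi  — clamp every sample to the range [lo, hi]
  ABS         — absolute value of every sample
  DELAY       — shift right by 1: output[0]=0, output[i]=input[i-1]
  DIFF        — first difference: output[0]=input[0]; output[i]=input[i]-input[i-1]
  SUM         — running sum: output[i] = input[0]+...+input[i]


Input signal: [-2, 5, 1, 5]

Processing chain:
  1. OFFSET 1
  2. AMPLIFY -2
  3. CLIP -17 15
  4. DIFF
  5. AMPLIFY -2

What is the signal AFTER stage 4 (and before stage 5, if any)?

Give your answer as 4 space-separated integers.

Input: [-2, 5, 1, 5]
Stage 1 (OFFSET 1): -2+1=-1, 5+1=6, 1+1=2, 5+1=6 -> [-1, 6, 2, 6]
Stage 2 (AMPLIFY -2): -1*-2=2, 6*-2=-12, 2*-2=-4, 6*-2=-12 -> [2, -12, -4, -12]
Stage 3 (CLIP -17 15): clip(2,-17,15)=2, clip(-12,-17,15)=-12, clip(-4,-17,15)=-4, clip(-12,-17,15)=-12 -> [2, -12, -4, -12]
Stage 4 (DIFF): s[0]=2, -12-2=-14, -4--12=8, -12--4=-8 -> [2, -14, 8, -8]

Answer: 2 -14 8 -8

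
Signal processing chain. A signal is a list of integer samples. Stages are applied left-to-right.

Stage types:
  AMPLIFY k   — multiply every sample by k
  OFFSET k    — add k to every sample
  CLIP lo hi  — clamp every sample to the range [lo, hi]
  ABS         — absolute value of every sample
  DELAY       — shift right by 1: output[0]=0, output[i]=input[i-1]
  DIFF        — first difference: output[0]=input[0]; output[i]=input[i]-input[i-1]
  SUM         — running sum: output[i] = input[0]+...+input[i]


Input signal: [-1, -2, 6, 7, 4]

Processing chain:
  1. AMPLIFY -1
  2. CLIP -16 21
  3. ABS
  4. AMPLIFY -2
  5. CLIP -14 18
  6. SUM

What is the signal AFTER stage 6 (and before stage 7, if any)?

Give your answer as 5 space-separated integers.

Input: [-1, -2, 6, 7, 4]
Stage 1 (AMPLIFY -1): -1*-1=1, -2*-1=2, 6*-1=-6, 7*-1=-7, 4*-1=-4 -> [1, 2, -6, -7, -4]
Stage 2 (CLIP -16 21): clip(1,-16,21)=1, clip(2,-16,21)=2, clip(-6,-16,21)=-6, clip(-7,-16,21)=-7, clip(-4,-16,21)=-4 -> [1, 2, -6, -7, -4]
Stage 3 (ABS): |1|=1, |2|=2, |-6|=6, |-7|=7, |-4|=4 -> [1, 2, 6, 7, 4]
Stage 4 (AMPLIFY -2): 1*-2=-2, 2*-2=-4, 6*-2=-12, 7*-2=-14, 4*-2=-8 -> [-2, -4, -12, -14, -8]
Stage 5 (CLIP -14 18): clip(-2,-14,18)=-2, clip(-4,-14,18)=-4, clip(-12,-14,18)=-12, clip(-14,-14,18)=-14, clip(-8,-14,18)=-8 -> [-2, -4, -12, -14, -8]
Stage 6 (SUM): sum[0..0]=-2, sum[0..1]=-6, sum[0..2]=-18, sum[0..3]=-32, sum[0..4]=-40 -> [-2, -6, -18, -32, -40]

Answer: -2 -6 -18 -32 -40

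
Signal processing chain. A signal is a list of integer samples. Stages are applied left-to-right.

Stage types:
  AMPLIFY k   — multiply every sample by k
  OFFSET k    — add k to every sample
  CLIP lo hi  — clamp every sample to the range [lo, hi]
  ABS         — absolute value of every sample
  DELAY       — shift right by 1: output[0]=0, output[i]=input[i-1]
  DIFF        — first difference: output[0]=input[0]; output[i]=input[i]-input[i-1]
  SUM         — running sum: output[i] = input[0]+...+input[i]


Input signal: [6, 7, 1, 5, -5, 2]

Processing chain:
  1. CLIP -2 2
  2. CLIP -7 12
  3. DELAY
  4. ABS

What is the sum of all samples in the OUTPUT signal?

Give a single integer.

Input: [6, 7, 1, 5, -5, 2]
Stage 1 (CLIP -2 2): clip(6,-2,2)=2, clip(7,-2,2)=2, clip(1,-2,2)=1, clip(5,-2,2)=2, clip(-5,-2,2)=-2, clip(2,-2,2)=2 -> [2, 2, 1, 2, -2, 2]
Stage 2 (CLIP -7 12): clip(2,-7,12)=2, clip(2,-7,12)=2, clip(1,-7,12)=1, clip(2,-7,12)=2, clip(-2,-7,12)=-2, clip(2,-7,12)=2 -> [2, 2, 1, 2, -2, 2]
Stage 3 (DELAY): [0, 2, 2, 1, 2, -2] = [0, 2, 2, 1, 2, -2] -> [0, 2, 2, 1, 2, -2]
Stage 4 (ABS): |0|=0, |2|=2, |2|=2, |1|=1, |2|=2, |-2|=2 -> [0, 2, 2, 1, 2, 2]
Output sum: 9

Answer: 9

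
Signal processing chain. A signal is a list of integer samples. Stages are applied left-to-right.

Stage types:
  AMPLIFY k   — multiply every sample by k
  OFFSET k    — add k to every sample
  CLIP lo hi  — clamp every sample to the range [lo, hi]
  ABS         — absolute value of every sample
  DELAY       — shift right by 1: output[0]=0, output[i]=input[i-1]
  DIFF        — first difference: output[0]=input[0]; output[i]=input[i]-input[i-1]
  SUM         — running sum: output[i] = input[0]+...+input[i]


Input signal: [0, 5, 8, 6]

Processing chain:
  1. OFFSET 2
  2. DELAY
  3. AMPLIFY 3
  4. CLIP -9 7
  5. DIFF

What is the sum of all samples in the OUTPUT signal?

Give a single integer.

Answer: 7

Derivation:
Input: [0, 5, 8, 6]
Stage 1 (OFFSET 2): 0+2=2, 5+2=7, 8+2=10, 6+2=8 -> [2, 7, 10, 8]
Stage 2 (DELAY): [0, 2, 7, 10] = [0, 2, 7, 10] -> [0, 2, 7, 10]
Stage 3 (AMPLIFY 3): 0*3=0, 2*3=6, 7*3=21, 10*3=30 -> [0, 6, 21, 30]
Stage 4 (CLIP -9 7): clip(0,-9,7)=0, clip(6,-9,7)=6, clip(21,-9,7)=7, clip(30,-9,7)=7 -> [0, 6, 7, 7]
Stage 5 (DIFF): s[0]=0, 6-0=6, 7-6=1, 7-7=0 -> [0, 6, 1, 0]
Output sum: 7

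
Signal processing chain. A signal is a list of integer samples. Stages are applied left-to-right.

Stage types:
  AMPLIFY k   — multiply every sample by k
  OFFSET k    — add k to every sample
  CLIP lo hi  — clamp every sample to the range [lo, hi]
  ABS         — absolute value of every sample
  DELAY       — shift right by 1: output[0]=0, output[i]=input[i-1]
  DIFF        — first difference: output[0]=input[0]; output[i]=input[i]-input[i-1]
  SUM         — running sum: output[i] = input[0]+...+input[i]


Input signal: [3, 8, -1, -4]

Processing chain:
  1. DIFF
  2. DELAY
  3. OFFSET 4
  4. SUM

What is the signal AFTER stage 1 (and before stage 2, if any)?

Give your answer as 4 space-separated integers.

Answer: 3 5 -9 -3

Derivation:
Input: [3, 8, -1, -4]
Stage 1 (DIFF): s[0]=3, 8-3=5, -1-8=-9, -4--1=-3 -> [3, 5, -9, -3]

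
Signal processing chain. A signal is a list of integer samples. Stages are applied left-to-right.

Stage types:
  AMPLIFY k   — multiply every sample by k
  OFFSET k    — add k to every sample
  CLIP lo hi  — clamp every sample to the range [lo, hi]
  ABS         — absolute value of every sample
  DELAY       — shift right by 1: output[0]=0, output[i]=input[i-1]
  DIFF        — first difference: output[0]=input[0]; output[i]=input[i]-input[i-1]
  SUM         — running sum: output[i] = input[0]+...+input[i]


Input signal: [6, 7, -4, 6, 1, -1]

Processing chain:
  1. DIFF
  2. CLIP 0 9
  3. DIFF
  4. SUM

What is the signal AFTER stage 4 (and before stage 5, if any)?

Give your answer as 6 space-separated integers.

Input: [6, 7, -4, 6, 1, -1]
Stage 1 (DIFF): s[0]=6, 7-6=1, -4-7=-11, 6--4=10, 1-6=-5, -1-1=-2 -> [6, 1, -11, 10, -5, -2]
Stage 2 (CLIP 0 9): clip(6,0,9)=6, clip(1,0,9)=1, clip(-11,0,9)=0, clip(10,0,9)=9, clip(-5,0,9)=0, clip(-2,0,9)=0 -> [6, 1, 0, 9, 0, 0]
Stage 3 (DIFF): s[0]=6, 1-6=-5, 0-1=-1, 9-0=9, 0-9=-9, 0-0=0 -> [6, -5, -1, 9, -9, 0]
Stage 4 (SUM): sum[0..0]=6, sum[0..1]=1, sum[0..2]=0, sum[0..3]=9, sum[0..4]=0, sum[0..5]=0 -> [6, 1, 0, 9, 0, 0]

Answer: 6 1 0 9 0 0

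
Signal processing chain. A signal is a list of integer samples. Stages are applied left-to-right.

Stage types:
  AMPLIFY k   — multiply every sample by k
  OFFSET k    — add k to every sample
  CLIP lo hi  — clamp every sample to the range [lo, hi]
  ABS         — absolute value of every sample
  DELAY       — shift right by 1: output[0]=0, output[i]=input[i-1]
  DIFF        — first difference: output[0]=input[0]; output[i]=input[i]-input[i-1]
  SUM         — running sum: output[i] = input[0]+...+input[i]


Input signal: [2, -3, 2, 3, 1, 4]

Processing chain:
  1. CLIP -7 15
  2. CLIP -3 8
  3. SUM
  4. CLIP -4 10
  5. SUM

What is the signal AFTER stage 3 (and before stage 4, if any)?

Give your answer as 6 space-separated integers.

Answer: 2 -1 1 4 5 9

Derivation:
Input: [2, -3, 2, 3, 1, 4]
Stage 1 (CLIP -7 15): clip(2,-7,15)=2, clip(-3,-7,15)=-3, clip(2,-7,15)=2, clip(3,-7,15)=3, clip(1,-7,15)=1, clip(4,-7,15)=4 -> [2, -3, 2, 3, 1, 4]
Stage 2 (CLIP -3 8): clip(2,-3,8)=2, clip(-3,-3,8)=-3, clip(2,-3,8)=2, clip(3,-3,8)=3, clip(1,-3,8)=1, clip(4,-3,8)=4 -> [2, -3, 2, 3, 1, 4]
Stage 3 (SUM): sum[0..0]=2, sum[0..1]=-1, sum[0..2]=1, sum[0..3]=4, sum[0..4]=5, sum[0..5]=9 -> [2, -1, 1, 4, 5, 9]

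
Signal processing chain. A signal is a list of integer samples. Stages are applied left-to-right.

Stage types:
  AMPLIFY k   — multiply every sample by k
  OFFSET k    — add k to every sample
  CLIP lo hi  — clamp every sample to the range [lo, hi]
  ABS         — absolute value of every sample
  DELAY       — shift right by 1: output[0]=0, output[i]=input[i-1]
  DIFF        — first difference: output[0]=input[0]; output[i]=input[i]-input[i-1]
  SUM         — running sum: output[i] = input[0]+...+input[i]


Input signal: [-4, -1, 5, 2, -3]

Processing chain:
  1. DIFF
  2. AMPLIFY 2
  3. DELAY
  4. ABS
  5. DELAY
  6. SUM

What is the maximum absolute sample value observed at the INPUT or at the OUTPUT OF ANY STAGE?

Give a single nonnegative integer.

Answer: 26

Derivation:
Input: [-4, -1, 5, 2, -3] (max |s|=5)
Stage 1 (DIFF): s[0]=-4, -1--4=3, 5--1=6, 2-5=-3, -3-2=-5 -> [-4, 3, 6, -3, -5] (max |s|=6)
Stage 2 (AMPLIFY 2): -4*2=-8, 3*2=6, 6*2=12, -3*2=-6, -5*2=-10 -> [-8, 6, 12, -6, -10] (max |s|=12)
Stage 3 (DELAY): [0, -8, 6, 12, -6] = [0, -8, 6, 12, -6] -> [0, -8, 6, 12, -6] (max |s|=12)
Stage 4 (ABS): |0|=0, |-8|=8, |6|=6, |12|=12, |-6|=6 -> [0, 8, 6, 12, 6] (max |s|=12)
Stage 5 (DELAY): [0, 0, 8, 6, 12] = [0, 0, 8, 6, 12] -> [0, 0, 8, 6, 12] (max |s|=12)
Stage 6 (SUM): sum[0..0]=0, sum[0..1]=0, sum[0..2]=8, sum[0..3]=14, sum[0..4]=26 -> [0, 0, 8, 14, 26] (max |s|=26)
Overall max amplitude: 26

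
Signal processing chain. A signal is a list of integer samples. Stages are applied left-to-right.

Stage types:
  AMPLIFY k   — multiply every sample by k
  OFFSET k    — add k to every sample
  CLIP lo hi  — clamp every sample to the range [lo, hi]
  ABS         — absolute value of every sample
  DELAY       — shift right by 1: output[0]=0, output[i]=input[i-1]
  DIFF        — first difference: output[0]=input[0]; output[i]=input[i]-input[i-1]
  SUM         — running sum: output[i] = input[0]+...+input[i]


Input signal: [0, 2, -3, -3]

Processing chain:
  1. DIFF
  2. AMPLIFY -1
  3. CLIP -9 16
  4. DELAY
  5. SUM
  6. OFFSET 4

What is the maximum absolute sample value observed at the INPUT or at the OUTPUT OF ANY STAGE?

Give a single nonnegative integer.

Input: [0, 2, -3, -3] (max |s|=3)
Stage 1 (DIFF): s[0]=0, 2-0=2, -3-2=-5, -3--3=0 -> [0, 2, -5, 0] (max |s|=5)
Stage 2 (AMPLIFY -1): 0*-1=0, 2*-1=-2, -5*-1=5, 0*-1=0 -> [0, -2, 5, 0] (max |s|=5)
Stage 3 (CLIP -9 16): clip(0,-9,16)=0, clip(-2,-9,16)=-2, clip(5,-9,16)=5, clip(0,-9,16)=0 -> [0, -2, 5, 0] (max |s|=5)
Stage 4 (DELAY): [0, 0, -2, 5] = [0, 0, -2, 5] -> [0, 0, -2, 5] (max |s|=5)
Stage 5 (SUM): sum[0..0]=0, sum[0..1]=0, sum[0..2]=-2, sum[0..3]=3 -> [0, 0, -2, 3] (max |s|=3)
Stage 6 (OFFSET 4): 0+4=4, 0+4=4, -2+4=2, 3+4=7 -> [4, 4, 2, 7] (max |s|=7)
Overall max amplitude: 7

Answer: 7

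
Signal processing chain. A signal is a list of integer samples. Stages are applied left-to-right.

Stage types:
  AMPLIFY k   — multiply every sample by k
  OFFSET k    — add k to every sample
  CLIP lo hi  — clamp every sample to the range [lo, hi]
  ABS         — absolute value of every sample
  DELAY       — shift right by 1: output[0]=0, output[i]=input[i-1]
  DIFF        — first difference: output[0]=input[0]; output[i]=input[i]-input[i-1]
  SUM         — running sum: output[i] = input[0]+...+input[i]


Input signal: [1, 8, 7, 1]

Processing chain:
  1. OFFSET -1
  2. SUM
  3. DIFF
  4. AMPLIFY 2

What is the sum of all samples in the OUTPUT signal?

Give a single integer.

Answer: 26

Derivation:
Input: [1, 8, 7, 1]
Stage 1 (OFFSET -1): 1+-1=0, 8+-1=7, 7+-1=6, 1+-1=0 -> [0, 7, 6, 0]
Stage 2 (SUM): sum[0..0]=0, sum[0..1]=7, sum[0..2]=13, sum[0..3]=13 -> [0, 7, 13, 13]
Stage 3 (DIFF): s[0]=0, 7-0=7, 13-7=6, 13-13=0 -> [0, 7, 6, 0]
Stage 4 (AMPLIFY 2): 0*2=0, 7*2=14, 6*2=12, 0*2=0 -> [0, 14, 12, 0]
Output sum: 26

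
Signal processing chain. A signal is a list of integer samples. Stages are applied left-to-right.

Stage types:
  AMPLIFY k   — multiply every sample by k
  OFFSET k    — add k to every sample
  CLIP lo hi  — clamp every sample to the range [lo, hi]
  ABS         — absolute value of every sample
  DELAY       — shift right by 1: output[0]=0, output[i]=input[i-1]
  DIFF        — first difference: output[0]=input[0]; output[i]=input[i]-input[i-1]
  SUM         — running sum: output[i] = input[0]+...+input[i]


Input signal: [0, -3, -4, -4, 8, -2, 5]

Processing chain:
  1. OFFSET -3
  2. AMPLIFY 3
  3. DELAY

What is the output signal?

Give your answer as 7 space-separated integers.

Answer: 0 -9 -18 -21 -21 15 -15

Derivation:
Input: [0, -3, -4, -4, 8, -2, 5]
Stage 1 (OFFSET -3): 0+-3=-3, -3+-3=-6, -4+-3=-7, -4+-3=-7, 8+-3=5, -2+-3=-5, 5+-3=2 -> [-3, -6, -7, -7, 5, -5, 2]
Stage 2 (AMPLIFY 3): -3*3=-9, -6*3=-18, -7*3=-21, -7*3=-21, 5*3=15, -5*3=-15, 2*3=6 -> [-9, -18, -21, -21, 15, -15, 6]
Stage 3 (DELAY): [0, -9, -18, -21, -21, 15, -15] = [0, -9, -18, -21, -21, 15, -15] -> [0, -9, -18, -21, -21, 15, -15]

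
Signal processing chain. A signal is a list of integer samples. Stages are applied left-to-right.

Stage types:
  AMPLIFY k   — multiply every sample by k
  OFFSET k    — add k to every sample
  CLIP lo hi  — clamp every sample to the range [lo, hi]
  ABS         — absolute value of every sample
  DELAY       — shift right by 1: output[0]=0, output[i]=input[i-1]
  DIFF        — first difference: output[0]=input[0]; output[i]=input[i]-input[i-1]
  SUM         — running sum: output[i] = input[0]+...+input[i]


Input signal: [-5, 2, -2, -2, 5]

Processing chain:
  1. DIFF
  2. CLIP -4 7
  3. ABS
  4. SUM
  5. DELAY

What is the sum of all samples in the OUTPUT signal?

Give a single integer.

Input: [-5, 2, -2, -2, 5]
Stage 1 (DIFF): s[0]=-5, 2--5=7, -2-2=-4, -2--2=0, 5--2=7 -> [-5, 7, -4, 0, 7]
Stage 2 (CLIP -4 7): clip(-5,-4,7)=-4, clip(7,-4,7)=7, clip(-4,-4,7)=-4, clip(0,-4,7)=0, clip(7,-4,7)=7 -> [-4, 7, -4, 0, 7]
Stage 3 (ABS): |-4|=4, |7|=7, |-4|=4, |0|=0, |7|=7 -> [4, 7, 4, 0, 7]
Stage 4 (SUM): sum[0..0]=4, sum[0..1]=11, sum[0..2]=15, sum[0..3]=15, sum[0..4]=22 -> [4, 11, 15, 15, 22]
Stage 5 (DELAY): [0, 4, 11, 15, 15] = [0, 4, 11, 15, 15] -> [0, 4, 11, 15, 15]
Output sum: 45

Answer: 45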